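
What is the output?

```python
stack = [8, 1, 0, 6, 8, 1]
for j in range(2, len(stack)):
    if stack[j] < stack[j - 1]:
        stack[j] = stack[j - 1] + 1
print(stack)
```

[8, 1, 2, 6, 8, 9]

j=2: 0<1, stack[2] = 1+1 = 2 → [8, 1, 2, 6, 8, 1]
j=3: 6>=2, unchanged → [8, 1, 2, 6, 8, 1]
j=4: 8>=6, unchanged → [8, 1, 2, 6, 8, 1]
j=5: 1<8, stack[5] = 8+1 = 9 → [8, 1, 2, 6, 8, 9]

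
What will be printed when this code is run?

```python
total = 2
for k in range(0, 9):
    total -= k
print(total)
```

-34

k=0: total = 2-0 = 2
k=1: total = 2-1 = 1
k=2: total = 1-2 = -1
k=3: total = (-1)-3 = -4
k=4: total = (-4)-4 = -8
k=5: total = (-8)-5 = -13
k=6: total = (-13)-6 = -19
k=7: total = (-19)-7 = -26
k=8: total = (-26)-8 = -34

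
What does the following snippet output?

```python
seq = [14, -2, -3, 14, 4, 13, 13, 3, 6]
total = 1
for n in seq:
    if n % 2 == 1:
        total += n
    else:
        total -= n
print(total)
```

n=14: not odd, total = 1-14 = -13
n=-2: not odd, total = (-13)-(-2) = -11
n=-3: odd, total = (-11)+(-3) = -14
n=14: not odd, total = (-14)-14 = -28
n=4: not odd, total = (-28)-4 = -32
n=13: odd, total = (-32)+13 = -19
n=13: odd, total = (-19)+13 = -6
n=3: odd, total = (-6)+3 = -3
n=6: not odd, total = (-3)-6 = -9

-9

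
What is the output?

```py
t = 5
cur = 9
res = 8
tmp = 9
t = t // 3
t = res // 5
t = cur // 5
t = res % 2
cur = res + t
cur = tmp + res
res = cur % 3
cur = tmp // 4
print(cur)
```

2

t = 5//3 = 1
t = 8//5 = 1
t = 9//5 = 1
t = 8%2 = 0
cur = 8+0 = 8
cur = 9+8 = 17
res = 17%3 = 2
cur = 9//4 = 2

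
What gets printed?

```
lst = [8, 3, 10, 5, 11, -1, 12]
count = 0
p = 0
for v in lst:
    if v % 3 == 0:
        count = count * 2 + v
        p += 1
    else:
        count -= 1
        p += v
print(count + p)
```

v=8: not %3==0, count = 0-1 = -1; p=8
v=3: %3==0, count = (-1)*2+3 = 1; p=9
v=10: not %3==0, count = 1-1 = 0; p=19
v=5: not %3==0, count = 0-1 = -1; p=24
v=11: not %3==0, count = (-1)-1 = -2; p=35
v=-1: not %3==0, count = (-2)-1 = -3; p=34
v=12: %3==0, count = (-3)*2+12 = 6; p=35
count+p = 6+35 = 41

41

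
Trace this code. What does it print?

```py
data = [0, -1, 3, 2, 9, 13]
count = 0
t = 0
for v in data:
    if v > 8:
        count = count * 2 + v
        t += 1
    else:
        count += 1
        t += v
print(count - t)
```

41

v=0: not >8, count = 0+1 = 1; t=0
v=-1: not >8, count = 1+1 = 2; t=-1
v=3: not >8, count = 2+1 = 3; t=2
v=2: not >8, count = 3+1 = 4; t=4
v=9: >8, count = 4*2+9 = 17; t=5
v=13: >8, count = 17*2+13 = 47; t=6
count-t = 47-6 = 41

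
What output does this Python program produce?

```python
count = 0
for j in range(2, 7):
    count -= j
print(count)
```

-20

j=2: count = 0-2 = -2
j=3: count = (-2)-3 = -5
j=4: count = (-5)-4 = -9
j=5: count = (-9)-5 = -14
j=6: count = (-14)-6 = -20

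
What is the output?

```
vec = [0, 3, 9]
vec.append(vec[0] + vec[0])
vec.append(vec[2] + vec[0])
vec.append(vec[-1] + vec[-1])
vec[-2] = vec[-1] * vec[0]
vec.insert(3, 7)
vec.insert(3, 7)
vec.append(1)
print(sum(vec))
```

append vec[0]+vec[0] = 0+0 = 0 → [0, 3, 9, 0]
append vec[2]+vec[0] = 9+0 = 9 → [0, 3, 9, 0, 9]
append vec[-1]+vec[-1] = 9+9 = 18 → [0, 3, 9, 0, 9, 18]
vec[-2] = vec[-1]*vec[0] = 18*0 = 0 → [0, 3, 9, 0, 0, 18]
insert 7 at 3 → [0, 3, 9, 7, 0, 0, 18]
insert 7 at 3 → [0, 3, 9, 7, 7, 0, 0, 18]
append 1 → [0, 3, 9, 7, 7, 0, 0, 18, 1]
sum = 45

45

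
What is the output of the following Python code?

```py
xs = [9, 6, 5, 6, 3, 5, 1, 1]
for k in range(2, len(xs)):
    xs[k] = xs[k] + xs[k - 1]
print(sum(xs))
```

k=2: xs[2] = 5+6 = 11 → [9, 6, 11, 6, 3, 5, 1, 1]
k=3: xs[3] = 6+11 = 17 → [9, 6, 11, 17, 3, 5, 1, 1]
k=4: xs[4] = 3+17 = 20 → [9, 6, 11, 17, 20, 5, 1, 1]
k=5: xs[5] = 5+20 = 25 → [9, 6, 11, 17, 20, 25, 1, 1]
k=6: xs[6] = 1+25 = 26 → [9, 6, 11, 17, 20, 25, 26, 1]
k=7: xs[7] = 1+26 = 27 → [9, 6, 11, 17, 20, 25, 26, 27]
sum = 141

141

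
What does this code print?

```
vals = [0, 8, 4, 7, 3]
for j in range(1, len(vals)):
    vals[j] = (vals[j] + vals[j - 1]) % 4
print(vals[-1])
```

j=1: vals[1] = (8+0)%4 = 0 → [0, 0, 4, 7, 3]
j=2: vals[2] = (4+0)%4 = 0 → [0, 0, 0, 7, 3]
j=3: vals[3] = (7+0)%4 = 3 → [0, 0, 0, 3, 3]
j=4: vals[4] = (3+3)%4 = 2 → [0, 0, 0, 3, 2]

2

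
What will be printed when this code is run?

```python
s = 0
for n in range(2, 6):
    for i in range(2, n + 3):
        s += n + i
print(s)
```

138

n=2,i=2: s = 0+4 = 4
n=2,i=3: s = 4+5 = 9
n=2,i=4: s = 9+6 = 15
n=3,i=2: s = 15+5 = 20
n=3,i=3: s = 20+6 = 26
n=3,i=4: s = 26+7 = 33
n=3,i=5: s = 33+8 = 41
n=4,i=2: s = 41+6 = 47
n=4,i=3: s = 47+7 = 54
n=4,i=4: s = 54+8 = 62
n=4,i=5: s = 62+9 = 71
n=4,i=6: s = 71+10 = 81
n=5,i=2: s = 81+7 = 88
n=5,i=3: s = 88+8 = 96
n=5,i=4: s = 96+9 = 105
n=5,i=5: s = 105+10 = 115
n=5,i=6: s = 115+11 = 126
n=5,i=7: s = 126+12 = 138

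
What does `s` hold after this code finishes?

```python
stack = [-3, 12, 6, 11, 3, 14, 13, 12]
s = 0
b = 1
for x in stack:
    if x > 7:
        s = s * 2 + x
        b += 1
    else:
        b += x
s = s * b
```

4488

x=-3: not >7; b=-2
x=12: >7, s = 0*2+12 = 12; b=-1
x=6: not >7; b=5
x=11: >7, s = 12*2+11 = 35; b=6
x=3: not >7; b=9
x=14: >7, s = 35*2+14 = 84; b=10
x=13: >7, s = 84*2+13 = 181; b=11
x=12: >7, s = 181*2+12 = 374; b=12
s*b = 374*12 = 4488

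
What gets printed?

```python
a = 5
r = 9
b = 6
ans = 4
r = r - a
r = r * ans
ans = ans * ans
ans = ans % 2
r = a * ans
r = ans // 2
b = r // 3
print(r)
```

0

r = 9-5 = 4
r = 4*4 = 16
ans = 4*4 = 16
ans = 16%2 = 0
r = 5*0 = 0
r = 0//2 = 0
b = 0//3 = 0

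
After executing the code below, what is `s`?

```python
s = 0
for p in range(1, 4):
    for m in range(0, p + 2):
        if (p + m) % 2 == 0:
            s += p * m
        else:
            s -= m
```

5

p=1,m=0: odd sum, s = 0-0 = 0
p=1,m=1: even sum, s = 0+1 = 1
p=1,m=2: odd sum, s = 1-2 = -1
p=2,m=0: even sum, s = (-1)+0 = -1
p=2,m=1: odd sum, s = (-1)-1 = -2
p=2,m=2: even sum, s = (-2)+4 = 2
p=2,m=3: odd sum, s = 2-3 = -1
p=3,m=0: odd sum, s = (-1)-0 = -1
p=3,m=1: even sum, s = (-1)+3 = 2
p=3,m=2: odd sum, s = 2-2 = 0
p=3,m=3: even sum, s = 0+9 = 9
p=3,m=4: odd sum, s = 9-4 = 5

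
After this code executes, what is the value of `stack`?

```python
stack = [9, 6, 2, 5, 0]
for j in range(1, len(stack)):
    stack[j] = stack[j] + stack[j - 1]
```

j=1: stack[1] = 6+9 = 15 → [9, 15, 2, 5, 0]
j=2: stack[2] = 2+15 = 17 → [9, 15, 17, 5, 0]
j=3: stack[3] = 5+17 = 22 → [9, 15, 17, 22, 0]
j=4: stack[4] = 0+22 = 22 → [9, 15, 17, 22, 22]

[9, 15, 17, 22, 22]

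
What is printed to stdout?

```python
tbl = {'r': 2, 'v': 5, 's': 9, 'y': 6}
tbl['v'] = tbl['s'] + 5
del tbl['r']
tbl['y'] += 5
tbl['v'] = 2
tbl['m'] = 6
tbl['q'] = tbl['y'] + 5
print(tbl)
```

{'v': 2, 's': 9, 'y': 11, 'm': 6, 'q': 16}

tbl['v'] = tbl['s']+5 = 14 → {'r': 2, 'v': 14, 's': 9, 'y': 6}
del 'r' → {'v': 14, 's': 9, 'y': 6}
tbl['y'] = 6+5 = 11 → {'v': 14, 's': 9, 'y': 11}
tbl['v'] = 2 → {'v': 2, 's': 9, 'y': 11}
tbl['m'] = 6 → {'v': 2, 's': 9, 'y': 11, 'm': 6}
tbl['q'] = tbl['y']+5 = 16 → {'v': 2, 's': 9, 'y': 11, 'm': 6, 'q': 16}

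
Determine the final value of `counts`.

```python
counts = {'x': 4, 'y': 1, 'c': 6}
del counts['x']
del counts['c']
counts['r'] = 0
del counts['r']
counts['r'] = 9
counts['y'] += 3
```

{'y': 4, 'r': 9}

del 'x' → {'y': 1, 'c': 6}
del 'c' → {'y': 1}
counts['r'] = 0 → {'y': 1, 'r': 0}
del 'r' → {'y': 1}
counts['r'] = 9 → {'y': 1, 'r': 9}
counts['y'] = 1+3 = 4 → {'y': 4, 'r': 9}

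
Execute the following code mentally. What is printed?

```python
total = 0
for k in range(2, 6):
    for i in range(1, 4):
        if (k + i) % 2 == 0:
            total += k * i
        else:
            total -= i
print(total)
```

32

k=2,i=1: odd sum, total = 0-1 = -1
k=2,i=2: even sum, total = (-1)+4 = 3
k=2,i=3: odd sum, total = 3-3 = 0
k=3,i=1: even sum, total = 0+3 = 3
k=3,i=2: odd sum, total = 3-2 = 1
k=3,i=3: even sum, total = 1+9 = 10
k=4,i=1: odd sum, total = 10-1 = 9
k=4,i=2: even sum, total = 9+8 = 17
k=4,i=3: odd sum, total = 17-3 = 14
k=5,i=1: even sum, total = 14+5 = 19
k=5,i=2: odd sum, total = 19-2 = 17
k=5,i=3: even sum, total = 17+15 = 32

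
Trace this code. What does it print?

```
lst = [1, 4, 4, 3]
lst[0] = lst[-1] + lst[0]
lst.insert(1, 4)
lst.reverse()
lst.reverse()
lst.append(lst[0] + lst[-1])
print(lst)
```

[4, 4, 4, 4, 3, 7]

lst[0] = lst[-1]+lst[0] = 3+1 = 4 → [4, 4, 4, 3]
insert 4 at 1 → [4, 4, 4, 4, 3]
reverse → [3, 4, 4, 4, 4]
reverse → [4, 4, 4, 4, 3]
append lst[0]+lst[-1] = 4+3 = 7 → [4, 4, 4, 4, 3, 7]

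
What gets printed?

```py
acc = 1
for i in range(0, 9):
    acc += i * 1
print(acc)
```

37

i=0: acc = 1+0*1 = 1
i=1: acc = 1+1*1 = 2
i=2: acc = 2+2*1 = 4
i=3: acc = 4+3*1 = 7
i=4: acc = 7+4*1 = 11
i=5: acc = 11+5*1 = 16
i=6: acc = 16+6*1 = 22
i=7: acc = 22+7*1 = 29
i=8: acc = 29+8*1 = 37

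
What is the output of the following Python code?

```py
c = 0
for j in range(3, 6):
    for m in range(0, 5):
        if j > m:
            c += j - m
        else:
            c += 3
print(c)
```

40

j=3,m=0: 3>0, c = 0+3 = 3
j=3,m=1: 3>1, c = 3+2 = 5
j=3,m=2: 3>2, c = 5+1 = 6
j=3,m=3: not 3>3, c = 6+3 = 9
j=3,m=4: not 3>4, c = 9+3 = 12
j=4,m=0: 4>0, c = 12+4 = 16
j=4,m=1: 4>1, c = 16+3 = 19
j=4,m=2: 4>2, c = 19+2 = 21
j=4,m=3: 4>3, c = 21+1 = 22
j=4,m=4: not 4>4, c = 22+3 = 25
j=5,m=0: 5>0, c = 25+5 = 30
j=5,m=1: 5>1, c = 30+4 = 34
j=5,m=2: 5>2, c = 34+3 = 37
j=5,m=3: 5>3, c = 37+2 = 39
j=5,m=4: 5>4, c = 39+1 = 40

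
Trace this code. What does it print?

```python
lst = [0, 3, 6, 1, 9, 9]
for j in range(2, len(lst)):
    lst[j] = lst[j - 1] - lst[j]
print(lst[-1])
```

j=2: lst[2] = 3-6 = -3 → [0, 3, -3, 1, 9, 9]
j=3: lst[3] = (-3)-1 = -4 → [0, 3, -3, -4, 9, 9]
j=4: lst[4] = (-4)-9 = -13 → [0, 3, -3, -4, -13, 9]
j=5: lst[5] = (-13)-9 = -22 → [0, 3, -3, -4, -13, -22]

-22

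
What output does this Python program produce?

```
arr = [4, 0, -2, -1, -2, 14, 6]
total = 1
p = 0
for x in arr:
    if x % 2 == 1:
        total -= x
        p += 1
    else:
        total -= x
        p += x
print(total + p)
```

3

x=4: not odd, total = 1-4 = -3; p=4
x=0: not odd, total = (-3)-0 = -3; p=4
x=-2: not odd, total = (-3)-(-2) = -1; p=2
x=-1: odd, total = (-1)-(-1) = 0; p=3
x=-2: not odd, total = 0-(-2) = 2; p=1
x=14: not odd, total = 2-14 = -12; p=15
x=6: not odd, total = (-12)-6 = -18; p=21
total+p = (-18)+21 = 3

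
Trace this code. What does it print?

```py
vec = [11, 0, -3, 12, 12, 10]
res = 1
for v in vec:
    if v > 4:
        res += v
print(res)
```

v=11: >4, res = 1+11 = 12
v=0: not >4
v=-3: not >4
v=12: >4, res = 12+12 = 24
v=12: >4, res = 24+12 = 36
v=10: >4, res = 36+10 = 46

46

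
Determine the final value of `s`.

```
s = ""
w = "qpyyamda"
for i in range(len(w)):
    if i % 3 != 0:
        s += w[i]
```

'pyama'

i=0: skip
i=1: add 'p' → 'p'
i=2: add 'y' → 'py'
i=3: skip
i=4: add 'a' → 'pya'
i=5: add 'm' → 'pyam'
i=6: skip
i=7: add 'a' → 'pyama'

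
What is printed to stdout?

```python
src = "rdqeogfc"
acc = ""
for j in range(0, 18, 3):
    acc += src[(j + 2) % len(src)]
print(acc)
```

j=0: add src[2]='q' → 'q'
j=3: add src[5]='g' → 'qg'
j=6: add src[0]='r' → 'qgr'
j=9: add src[3]='e' → 'qgre'
j=12: add src[6]='f' → 'qgref'
j=15: add src[1]='d' → 'qgrefd'

qgrefd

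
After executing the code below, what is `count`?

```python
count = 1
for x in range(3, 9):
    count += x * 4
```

133

x=3: count = 1+3*4 = 13
x=4: count = 13+4*4 = 29
x=5: count = 29+5*4 = 49
x=6: count = 49+6*4 = 73
x=7: count = 73+7*4 = 101
x=8: count = 101+8*4 = 133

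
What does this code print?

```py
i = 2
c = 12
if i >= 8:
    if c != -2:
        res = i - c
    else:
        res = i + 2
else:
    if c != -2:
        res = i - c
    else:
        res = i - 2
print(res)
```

i=2, c=12
i >= 8 is False; c != -2 is True
→ res = i - c = -10

-10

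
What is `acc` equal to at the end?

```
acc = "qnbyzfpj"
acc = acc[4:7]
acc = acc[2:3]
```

'p'

slice [4:7] → 'zfp'
slice [2:3] → 'p'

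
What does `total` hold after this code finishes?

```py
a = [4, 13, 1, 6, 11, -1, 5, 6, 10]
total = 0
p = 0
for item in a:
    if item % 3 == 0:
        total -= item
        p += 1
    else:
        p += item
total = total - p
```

-57

item=4: not %3==0; p=4
item=13: not %3==0; p=17
item=1: not %3==0; p=18
item=6: %3==0, total = 0-6 = -6; p=19
item=11: not %3==0; p=30
item=-1: not %3==0; p=29
item=5: not %3==0; p=34
item=6: %3==0, total = (-6)-6 = -12; p=35
item=10: not %3==0; p=45
total-p = (-12)-45 = -57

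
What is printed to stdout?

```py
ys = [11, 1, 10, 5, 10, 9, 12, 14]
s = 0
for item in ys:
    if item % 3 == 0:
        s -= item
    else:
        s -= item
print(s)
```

item=11: not %3==0, s = 0-11 = -11
item=1: not %3==0, s = (-11)-1 = -12
item=10: not %3==0, s = (-12)-10 = -22
item=5: not %3==0, s = (-22)-5 = -27
item=10: not %3==0, s = (-27)-10 = -37
item=9: %3==0, s = (-37)-9 = -46
item=12: %3==0, s = (-46)-12 = -58
item=14: not %3==0, s = (-58)-14 = -72

-72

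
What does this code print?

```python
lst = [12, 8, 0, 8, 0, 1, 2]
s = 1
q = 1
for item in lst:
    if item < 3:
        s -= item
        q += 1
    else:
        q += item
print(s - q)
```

item=12: not <3; q=13
item=8: not <3; q=21
item=0: <3, s = 1-0 = 1; q=22
item=8: not <3; q=30
item=0: <3, s = 1-0 = 1; q=31
item=1: <3, s = 1-1 = 0; q=32
item=2: <3, s = 0-2 = -2; q=33
s-q = (-2)-33 = -35

-35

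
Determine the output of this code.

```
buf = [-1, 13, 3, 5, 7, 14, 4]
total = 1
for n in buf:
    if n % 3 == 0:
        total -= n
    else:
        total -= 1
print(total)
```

-8

n=-1: not %3==0, total = 1-1 = 0
n=13: not %3==0, total = 0-1 = -1
n=3: %3==0, total = (-1)-3 = -4
n=5: not %3==0, total = (-4)-1 = -5
n=7: not %3==0, total = (-5)-1 = -6
n=14: not %3==0, total = (-6)-1 = -7
n=4: not %3==0, total = (-7)-1 = -8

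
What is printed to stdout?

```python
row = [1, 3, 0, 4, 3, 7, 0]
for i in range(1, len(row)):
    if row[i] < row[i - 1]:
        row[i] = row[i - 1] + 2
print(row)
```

i=1: 3>=1, unchanged → [1, 3, 0, 4, 3, 7, 0]
i=2: 0<3, row[2] = 3+2 = 5 → [1, 3, 5, 4, 3, 7, 0]
i=3: 4<5, row[3] = 5+2 = 7 → [1, 3, 5, 7, 3, 7, 0]
i=4: 3<7, row[4] = 7+2 = 9 → [1, 3, 5, 7, 9, 7, 0]
i=5: 7<9, row[5] = 9+2 = 11 → [1, 3, 5, 7, 9, 11, 0]
i=6: 0<11, row[6] = 11+2 = 13 → [1, 3, 5, 7, 9, 11, 13]

[1, 3, 5, 7, 9, 11, 13]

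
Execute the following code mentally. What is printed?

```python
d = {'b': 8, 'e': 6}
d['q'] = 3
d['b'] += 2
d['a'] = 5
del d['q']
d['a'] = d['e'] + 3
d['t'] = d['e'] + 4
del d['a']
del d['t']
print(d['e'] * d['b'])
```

60

d['q'] = 3 → {'b': 8, 'e': 6, 'q': 3}
d['b'] = 8+2 = 10 → {'b': 10, 'e': 6, 'q': 3}
d['a'] = 5 → {'b': 10, 'e': 6, 'q': 3, 'a': 5}
del 'q' → {'b': 10, 'e': 6, 'a': 5}
d['a'] = d['e']+3 = 9 → {'b': 10, 'e': 6, 'a': 9}
d['t'] = d['e']+4 = 10 → {'b': 10, 'e': 6, 'a': 9, 't': 10}
del 'a' → {'b': 10, 'e': 6, 't': 10}
del 't' → {'b': 10, 'e': 6}
d['e']*d['b'] = 6*10 = 60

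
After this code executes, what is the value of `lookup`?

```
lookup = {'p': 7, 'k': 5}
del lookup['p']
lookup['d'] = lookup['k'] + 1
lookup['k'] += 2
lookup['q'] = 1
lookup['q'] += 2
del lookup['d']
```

del 'p' → {'k': 5}
lookup['d'] = lookup['k']+1 = 6 → {'k': 5, 'd': 6}
lookup['k'] = 5+2 = 7 → {'k': 7, 'd': 6}
lookup['q'] = 1 → {'k': 7, 'd': 6, 'q': 1}
lookup['q'] = 1+2 = 3 → {'k': 7, 'd': 6, 'q': 3}
del 'd' → {'k': 7, 'q': 3}

{'k': 7, 'q': 3}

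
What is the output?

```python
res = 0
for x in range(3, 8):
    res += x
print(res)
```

x=3: res = 0+3 = 3
x=4: res = 3+4 = 7
x=5: res = 7+5 = 12
x=6: res = 12+6 = 18
x=7: res = 18+7 = 25

25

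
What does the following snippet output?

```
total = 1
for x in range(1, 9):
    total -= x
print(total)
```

-35

x=1: total = 1-1 = 0
x=2: total = 0-2 = -2
x=3: total = (-2)-3 = -5
x=4: total = (-5)-4 = -9
x=5: total = (-9)-5 = -14
x=6: total = (-14)-6 = -20
x=7: total = (-20)-7 = -27
x=8: total = (-27)-8 = -35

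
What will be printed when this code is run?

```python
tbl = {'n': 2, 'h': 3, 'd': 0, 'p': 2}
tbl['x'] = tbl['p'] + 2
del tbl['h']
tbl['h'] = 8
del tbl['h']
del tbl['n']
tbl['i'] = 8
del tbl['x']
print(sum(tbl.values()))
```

10

tbl['x'] = tbl['p']+2 = 4 → {'n': 2, 'h': 3, 'd': 0, 'p': 2, 'x': 4}
del 'h' → {'n': 2, 'd': 0, 'p': 2, 'x': 4}
tbl['h'] = 8 → {'n': 2, 'd': 0, 'p': 2, 'x': 4, 'h': 8}
del 'h' → {'n': 2, 'd': 0, 'p': 2, 'x': 4}
del 'n' → {'d': 0, 'p': 2, 'x': 4}
tbl['i'] = 8 → {'d': 0, 'p': 2, 'x': 4, 'i': 8}
del 'x' → {'d': 0, 'p': 2, 'i': 8}
sum of values = 10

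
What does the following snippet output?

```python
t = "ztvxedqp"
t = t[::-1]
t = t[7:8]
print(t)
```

reverse → 'pqdexvtz'
slice [7:8] → 'z'

z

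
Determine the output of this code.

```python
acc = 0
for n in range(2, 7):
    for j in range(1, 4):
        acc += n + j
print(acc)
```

n=2,j=1: acc = 0+3 = 3
n=2,j=2: acc = 3+4 = 7
n=2,j=3: acc = 7+5 = 12
n=3,j=1: acc = 12+4 = 16
n=3,j=2: acc = 16+5 = 21
n=3,j=3: acc = 21+6 = 27
n=4,j=1: acc = 27+5 = 32
n=4,j=2: acc = 32+6 = 38
n=4,j=3: acc = 38+7 = 45
n=5,j=1: acc = 45+6 = 51
n=5,j=2: acc = 51+7 = 58
n=5,j=3: acc = 58+8 = 66
n=6,j=1: acc = 66+7 = 73
n=6,j=2: acc = 73+8 = 81
n=6,j=3: acc = 81+9 = 90

90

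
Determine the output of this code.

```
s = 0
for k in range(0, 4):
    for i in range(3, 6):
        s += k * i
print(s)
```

72

k=0,i=3: s = 0+0 = 0
k=0,i=4: s = 0+0 = 0
k=0,i=5: s = 0+0 = 0
k=1,i=3: s = 0+3 = 3
k=1,i=4: s = 3+4 = 7
k=1,i=5: s = 7+5 = 12
k=2,i=3: s = 12+6 = 18
k=2,i=4: s = 18+8 = 26
k=2,i=5: s = 26+10 = 36
k=3,i=3: s = 36+9 = 45
k=3,i=4: s = 45+12 = 57
k=3,i=5: s = 57+15 = 72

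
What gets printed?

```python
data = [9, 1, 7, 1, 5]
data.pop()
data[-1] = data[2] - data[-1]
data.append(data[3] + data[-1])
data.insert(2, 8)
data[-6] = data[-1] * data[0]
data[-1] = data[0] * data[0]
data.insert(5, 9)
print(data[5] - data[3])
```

2

pop() removes 5 → [9, 1, 7, 1]
data[-1] = data[2]-data[-1] = 7-1 = 6 → [9, 1, 7, 6]
append data[3]+data[-1] = 6+6 = 12 → [9, 1, 7, 6, 12]
insert 8 at 2 → [9, 1, 8, 7, 6, 12]
data[-6] = data[-1]*data[0] = 12*9 = 108 → [108, 1, 8, 7, 6, 12]
data[-1] = data[0]*data[0] = 108*108 = 11664 → [108, 1, 8, 7, 6, 11664]
insert 9 at 5 → [108, 1, 8, 7, 6, 9, 11664]
data[5]-data[3] = 9-7 = 2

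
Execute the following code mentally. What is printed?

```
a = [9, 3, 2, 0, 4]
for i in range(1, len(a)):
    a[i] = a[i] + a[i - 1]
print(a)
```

i=1: a[1] = 3+9 = 12 → [9, 12, 2, 0, 4]
i=2: a[2] = 2+12 = 14 → [9, 12, 14, 0, 4]
i=3: a[3] = 0+14 = 14 → [9, 12, 14, 14, 4]
i=4: a[4] = 4+14 = 18 → [9, 12, 14, 14, 18]

[9, 12, 14, 14, 18]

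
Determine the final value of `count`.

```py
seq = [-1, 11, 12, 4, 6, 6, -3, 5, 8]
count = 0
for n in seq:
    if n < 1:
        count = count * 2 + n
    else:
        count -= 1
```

-17

n=-1: <1, count = 0*2+(-1) = -1
n=11: not <1, count = (-1)-1 = -2
n=12: not <1, count = (-2)-1 = -3
n=4: not <1, count = (-3)-1 = -4
n=6: not <1, count = (-4)-1 = -5
n=6: not <1, count = (-5)-1 = -6
n=-3: <1, count = (-6)*2+(-3) = -15
n=5: not <1, count = (-15)-1 = -16
n=8: not <1, count = (-16)-1 = -17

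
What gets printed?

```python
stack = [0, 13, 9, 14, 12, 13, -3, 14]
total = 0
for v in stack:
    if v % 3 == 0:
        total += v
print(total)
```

18

v=0: %3==0, total = 0+0 = 0
v=13: not %3==0
v=9: %3==0, total = 0+9 = 9
v=14: not %3==0
v=12: %3==0, total = 9+12 = 21
v=13: not %3==0
v=-3: %3==0, total = 21+(-3) = 18
v=14: not %3==0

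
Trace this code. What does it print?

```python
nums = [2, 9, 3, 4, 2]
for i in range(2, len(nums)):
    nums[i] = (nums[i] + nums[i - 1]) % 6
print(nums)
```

[2, 9, 0, 4, 0]

i=2: nums[2] = (3+9)%6 = 0 → [2, 9, 0, 4, 2]
i=3: nums[3] = (4+0)%6 = 4 → [2, 9, 0, 4, 2]
i=4: nums[4] = (2+4)%6 = 0 → [2, 9, 0, 4, 0]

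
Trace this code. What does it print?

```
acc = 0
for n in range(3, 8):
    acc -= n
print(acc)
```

n=3: acc = 0-3 = -3
n=4: acc = (-3)-4 = -7
n=5: acc = (-7)-5 = -12
n=6: acc = (-12)-6 = -18
n=7: acc = (-18)-7 = -25

-25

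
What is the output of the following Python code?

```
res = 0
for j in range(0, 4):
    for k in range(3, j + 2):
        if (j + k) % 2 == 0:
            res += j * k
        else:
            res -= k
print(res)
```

j=2,k=3: odd sum, res = 0-3 = -3
j=3,k=3: even sum, res = (-3)+9 = 6
j=3,k=4: odd sum, res = 6-4 = 2

2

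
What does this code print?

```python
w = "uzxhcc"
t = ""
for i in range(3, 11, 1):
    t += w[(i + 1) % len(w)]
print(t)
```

ccuzxhcc

i=3: add w[4]='c' → 'c'
i=4: add w[5]='c' → 'cc'
i=5: add w[0]='u' → 'ccu'
i=6: add w[1]='z' → 'ccuz'
i=7: add w[2]='x' → 'ccuzx'
i=8: add w[3]='h' → 'ccuzxh'
i=9: add w[4]='c' → 'ccuzxhc'
i=10: add w[5]='c' → 'ccuzxhcc'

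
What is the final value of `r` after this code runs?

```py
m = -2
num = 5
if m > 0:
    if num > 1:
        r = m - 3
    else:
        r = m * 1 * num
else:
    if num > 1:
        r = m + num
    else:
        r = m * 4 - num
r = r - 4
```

m=-2, num=5
m > 0 is False; num > 1 is True
→ r = m + num = 3
r = 3-4 = -1

-1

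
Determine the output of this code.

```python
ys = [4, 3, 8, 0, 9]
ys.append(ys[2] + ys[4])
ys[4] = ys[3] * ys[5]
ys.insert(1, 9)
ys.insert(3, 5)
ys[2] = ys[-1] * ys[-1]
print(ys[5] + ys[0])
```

4

append ys[2]+ys[4] = 8+9 = 17 → [4, 3, 8, 0, 9, 17]
ys[4] = ys[3]*ys[5] = 0*17 = 0 → [4, 3, 8, 0, 0, 17]
insert 9 at 1 → [4, 9, 3, 8, 0, 0, 17]
insert 5 at 3 → [4, 9, 3, 5, 8, 0, 0, 17]
ys[2] = ys[-1]*ys[-1] = 17*17 = 289 → [4, 9, 289, 5, 8, 0, 0, 17]
ys[5]+ys[0] = 0+4 = 4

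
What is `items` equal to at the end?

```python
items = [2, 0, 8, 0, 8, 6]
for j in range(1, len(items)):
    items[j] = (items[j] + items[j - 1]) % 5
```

[2, 2, 0, 0, 3, 4]

j=1: items[1] = (0+2)%5 = 2 → [2, 2, 8, 0, 8, 6]
j=2: items[2] = (8+2)%5 = 0 → [2, 2, 0, 0, 8, 6]
j=3: items[3] = (0+0)%5 = 0 → [2, 2, 0, 0, 8, 6]
j=4: items[4] = (8+0)%5 = 3 → [2, 2, 0, 0, 3, 6]
j=5: items[5] = (6+3)%5 = 4 → [2, 2, 0, 0, 3, 4]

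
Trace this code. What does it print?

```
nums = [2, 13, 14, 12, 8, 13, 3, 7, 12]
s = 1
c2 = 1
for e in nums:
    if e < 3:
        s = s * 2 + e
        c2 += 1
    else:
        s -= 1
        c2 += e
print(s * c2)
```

-336

e=2: <3, s = 1*2+2 = 4; c2=2
e=13: not <3, s = 4-1 = 3; c2=15
e=14: not <3, s = 3-1 = 2; c2=29
e=12: not <3, s = 2-1 = 1; c2=41
e=8: not <3, s = 1-1 = 0; c2=49
e=13: not <3, s = 0-1 = -1; c2=62
e=3: not <3, s = (-1)-1 = -2; c2=65
e=7: not <3, s = (-2)-1 = -3; c2=72
e=12: not <3, s = (-3)-1 = -4; c2=84
s*c2 = (-4)*84 = -336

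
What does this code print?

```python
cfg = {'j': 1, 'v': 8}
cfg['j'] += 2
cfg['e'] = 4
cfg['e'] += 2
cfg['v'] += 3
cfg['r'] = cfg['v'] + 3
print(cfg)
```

cfg['j'] = 1+2 = 3 → {'j': 3, 'v': 8}
cfg['e'] = 4 → {'j': 3, 'v': 8, 'e': 4}
cfg['e'] = 4+2 = 6 → {'j': 3, 'v': 8, 'e': 6}
cfg['v'] = 8+3 = 11 → {'j': 3, 'v': 11, 'e': 6}
cfg['r'] = cfg['v']+3 = 14 → {'j': 3, 'v': 11, 'e': 6, 'r': 14}

{'j': 3, 'v': 11, 'e': 6, 'r': 14}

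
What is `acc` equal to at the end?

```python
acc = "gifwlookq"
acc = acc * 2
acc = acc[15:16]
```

repeat ×2 → 'gifwlookqgifwlookq'
slice [15:16] → 'o'

'o'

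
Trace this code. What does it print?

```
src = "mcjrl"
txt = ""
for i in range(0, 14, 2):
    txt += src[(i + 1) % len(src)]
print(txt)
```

i=0: add src[1]='c' → 'c'
i=2: add src[3]='r' → 'cr'
i=4: add src[0]='m' → 'crm'
i=6: add src[2]='j' → 'crmj'
i=8: add src[4]='l' → 'crmjl'
i=10: add src[1]='c' → 'crmjlc'
i=12: add src[3]='r' → 'crmjlcr'

crmjlcr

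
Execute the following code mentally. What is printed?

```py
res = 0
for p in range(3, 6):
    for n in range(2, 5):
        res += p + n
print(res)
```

63

p=3,n=2: res = 0+5 = 5
p=3,n=3: res = 5+6 = 11
p=3,n=4: res = 11+7 = 18
p=4,n=2: res = 18+6 = 24
p=4,n=3: res = 24+7 = 31
p=4,n=4: res = 31+8 = 39
p=5,n=2: res = 39+7 = 46
p=5,n=3: res = 46+8 = 54
p=5,n=4: res = 54+9 = 63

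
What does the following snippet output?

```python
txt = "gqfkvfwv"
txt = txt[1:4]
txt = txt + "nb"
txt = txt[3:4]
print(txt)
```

slice [1:4] → 'qfk'
+ 'nb' → 'qfknb'
slice [3:4] → 'n'

n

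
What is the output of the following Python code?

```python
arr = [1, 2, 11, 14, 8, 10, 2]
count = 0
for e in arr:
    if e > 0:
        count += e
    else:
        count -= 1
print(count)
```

48

e=1: >0, count = 0+1 = 1
e=2: >0, count = 1+2 = 3
e=11: >0, count = 3+11 = 14
e=14: >0, count = 14+14 = 28
e=8: >0, count = 28+8 = 36
e=10: >0, count = 36+10 = 46
e=2: >0, count = 46+2 = 48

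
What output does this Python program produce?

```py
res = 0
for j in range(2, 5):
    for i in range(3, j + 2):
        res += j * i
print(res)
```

j=2,i=3: res = 0+6 = 6
j=3,i=3: res = 6+9 = 15
j=3,i=4: res = 15+12 = 27
j=4,i=3: res = 27+12 = 39
j=4,i=4: res = 39+16 = 55
j=4,i=5: res = 55+20 = 75

75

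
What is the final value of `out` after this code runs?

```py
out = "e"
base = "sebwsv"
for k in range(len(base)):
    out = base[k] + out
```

k=0: prepend 's' → 'se'
k=1: prepend 'e' → 'ese'
k=2: prepend 'b' → 'bese'
k=3: prepend 'w' → 'wbese'
k=4: prepend 's' → 'swbese'
k=5: prepend 'v' → 'vswbese'

'vswbese'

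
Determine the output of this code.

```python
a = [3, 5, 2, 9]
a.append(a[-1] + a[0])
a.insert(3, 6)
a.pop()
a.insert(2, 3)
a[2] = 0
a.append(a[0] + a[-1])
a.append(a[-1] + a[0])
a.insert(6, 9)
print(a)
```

append a[-1]+a[0] = 9+3 = 12 → [3, 5, 2, 9, 12]
insert 6 at 3 → [3, 5, 2, 6, 9, 12]
pop() removes 12 → [3, 5, 2, 6, 9]
insert 3 at 2 → [3, 5, 3, 2, 6, 9]
a[2] = 0 → [3, 5, 0, 2, 6, 9]
append a[0]+a[-1] = 3+9 = 12 → [3, 5, 0, 2, 6, 9, 12]
append a[-1]+a[0] = 12+3 = 15 → [3, 5, 0, 2, 6, 9, 12, 15]
insert 9 at 6 → [3, 5, 0, 2, 6, 9, 9, 12, 15]

[3, 5, 0, 2, 6, 9, 9, 12, 15]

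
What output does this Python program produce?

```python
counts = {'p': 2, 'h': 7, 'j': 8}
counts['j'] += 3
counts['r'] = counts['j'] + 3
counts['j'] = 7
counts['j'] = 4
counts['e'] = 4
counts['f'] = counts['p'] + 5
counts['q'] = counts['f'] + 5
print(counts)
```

counts['j'] = 8+3 = 11 → {'p': 2, 'h': 7, 'j': 11}
counts['r'] = counts['j']+3 = 14 → {'p': 2, 'h': 7, 'j': 11, 'r': 14}
counts['j'] = 7 → {'p': 2, 'h': 7, 'j': 7, 'r': 14}
counts['j'] = 4 → {'p': 2, 'h': 7, 'j': 4, 'r': 14}
counts['e'] = 4 → {'p': 2, 'h': 7, 'j': 4, 'r': 14, 'e': 4}
counts['f'] = counts['p']+5 = 7 → {'p': 2, 'h': 7, 'j': 4, 'r': 14, 'e': 4, 'f': 7}
counts['q'] = counts['f']+5 = 12 → {'p': 2, 'h': 7, 'j': 4, 'r': 14, 'e': 4, 'f': 7, 'q': 12}

{'p': 2, 'h': 7, 'j': 4, 'r': 14, 'e': 4, 'f': 7, 'q': 12}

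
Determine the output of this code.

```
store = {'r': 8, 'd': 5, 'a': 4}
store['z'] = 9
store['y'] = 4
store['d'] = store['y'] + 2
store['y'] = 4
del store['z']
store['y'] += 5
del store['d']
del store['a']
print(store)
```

store['z'] = 9 → {'r': 8, 'd': 5, 'a': 4, 'z': 9}
store['y'] = 4 → {'r': 8, 'd': 5, 'a': 4, 'z': 9, 'y': 4}
store['d'] = store['y']+2 = 6 → {'r': 8, 'd': 6, 'a': 4, 'z': 9, 'y': 4}
store['y'] = 4 → {'r': 8, 'd': 6, 'a': 4, 'z': 9, 'y': 4}
del 'z' → {'r': 8, 'd': 6, 'a': 4, 'y': 4}
store['y'] = 4+5 = 9 → {'r': 8, 'd': 6, 'a': 4, 'y': 9}
del 'd' → {'r': 8, 'a': 4, 'y': 9}
del 'a' → {'r': 8, 'y': 9}

{'r': 8, 'y': 9}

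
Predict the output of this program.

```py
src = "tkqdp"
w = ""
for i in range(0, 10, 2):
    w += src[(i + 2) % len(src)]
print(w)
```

qpkdt

i=0: add src[2]='q' → 'q'
i=2: add src[4]='p' → 'qp'
i=4: add src[1]='k' → 'qpk'
i=6: add src[3]='d' → 'qpkd'
i=8: add src[0]='t' → 'qpkdt'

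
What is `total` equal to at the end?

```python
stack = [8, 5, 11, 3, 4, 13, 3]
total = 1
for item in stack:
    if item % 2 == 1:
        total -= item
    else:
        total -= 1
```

item=8: not odd, total = 1-1 = 0
item=5: odd, total = 0-5 = -5
item=11: odd, total = (-5)-11 = -16
item=3: odd, total = (-16)-3 = -19
item=4: not odd, total = (-19)-1 = -20
item=13: odd, total = (-20)-13 = -33
item=3: odd, total = (-33)-3 = -36

-36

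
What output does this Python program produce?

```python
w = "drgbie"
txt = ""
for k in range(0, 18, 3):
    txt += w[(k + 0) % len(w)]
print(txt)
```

dbdbdb

k=0: add w[0]='d' → 'd'
k=3: add w[3]='b' → 'db'
k=6: add w[0]='d' → 'dbd'
k=9: add w[3]='b' → 'dbdb'
k=12: add w[0]='d' → 'dbdbd'
k=15: add w[3]='b' → 'dbdbdb'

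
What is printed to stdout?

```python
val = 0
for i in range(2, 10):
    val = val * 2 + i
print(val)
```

757

i=2: val = 0*2+2 = 2
i=3: val = 2*2+3 = 7
i=4: val = 7*2+4 = 18
i=5: val = 18*2+5 = 41
i=6: val = 41*2+6 = 88
i=7: val = 88*2+7 = 183
i=8: val = 183*2+8 = 374
i=9: val = 374*2+9 = 757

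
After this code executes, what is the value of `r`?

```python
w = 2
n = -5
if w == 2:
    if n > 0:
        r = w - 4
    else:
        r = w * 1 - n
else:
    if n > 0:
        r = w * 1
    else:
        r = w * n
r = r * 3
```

w=2, n=-5
w == 2 is True; n > 0 is False
→ r = w * 1 - n = 7
r = 7*3 = 21

21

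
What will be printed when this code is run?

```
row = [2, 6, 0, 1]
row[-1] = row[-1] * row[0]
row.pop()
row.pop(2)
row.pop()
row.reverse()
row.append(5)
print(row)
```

row[-1] = row[-1]*row[0] = 1*2 = 2 → [2, 6, 0, 2]
pop() removes 2 → [2, 6, 0]
pop(2) removes 0 → [2, 6]
pop() removes 6 → [2]
reverse → [2]
append 5 → [2, 5]

[2, 5]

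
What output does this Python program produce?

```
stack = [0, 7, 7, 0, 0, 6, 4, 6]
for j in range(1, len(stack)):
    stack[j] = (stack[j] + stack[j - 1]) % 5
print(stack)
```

[0, 2, 4, 4, 4, 0, 4, 0]

j=1: stack[1] = (7+0)%5 = 2 → [0, 2, 7, 0, 0, 6, 4, 6]
j=2: stack[2] = (7+2)%5 = 4 → [0, 2, 4, 0, 0, 6, 4, 6]
j=3: stack[3] = (0+4)%5 = 4 → [0, 2, 4, 4, 0, 6, 4, 6]
j=4: stack[4] = (0+4)%5 = 4 → [0, 2, 4, 4, 4, 6, 4, 6]
j=5: stack[5] = (6+4)%5 = 0 → [0, 2, 4, 4, 4, 0, 4, 6]
j=6: stack[6] = (4+0)%5 = 4 → [0, 2, 4, 4, 4, 0, 4, 6]
j=7: stack[7] = (6+4)%5 = 0 → [0, 2, 4, 4, 4, 0, 4, 0]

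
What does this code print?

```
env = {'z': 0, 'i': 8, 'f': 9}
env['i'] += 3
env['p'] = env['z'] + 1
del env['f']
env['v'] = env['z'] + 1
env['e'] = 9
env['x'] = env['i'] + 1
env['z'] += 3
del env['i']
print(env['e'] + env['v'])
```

10

env['i'] = 8+3 = 11 → {'z': 0, 'i': 11, 'f': 9}
env['p'] = env['z']+1 = 1 → {'z': 0, 'i': 11, 'f': 9, 'p': 1}
del 'f' → {'z': 0, 'i': 11, 'p': 1}
env['v'] = env['z']+1 = 1 → {'z': 0, 'i': 11, 'p': 1, 'v': 1}
env['e'] = 9 → {'z': 0, 'i': 11, 'p': 1, 'v': 1, 'e': 9}
env['x'] = env['i']+1 = 12 → {'z': 0, 'i': 11, 'p': 1, 'v': 1, 'e': 9, 'x': 12}
env['z'] = 0+3 = 3 → {'z': 3, 'i': 11, 'p': 1, 'v': 1, 'e': 9, 'x': 12}
del 'i' → {'z': 3, 'p': 1, 'v': 1, 'e': 9, 'x': 12}
env['e']+env['v'] = 9+1 = 10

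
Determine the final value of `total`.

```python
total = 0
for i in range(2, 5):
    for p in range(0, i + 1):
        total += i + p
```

i=2,p=0: total = 0+2 = 2
i=2,p=1: total = 2+3 = 5
i=2,p=2: total = 5+4 = 9
i=3,p=0: total = 9+3 = 12
i=3,p=1: total = 12+4 = 16
i=3,p=2: total = 16+5 = 21
i=3,p=3: total = 21+6 = 27
i=4,p=0: total = 27+4 = 31
i=4,p=1: total = 31+5 = 36
i=4,p=2: total = 36+6 = 42
i=4,p=3: total = 42+7 = 49
i=4,p=4: total = 49+8 = 57

57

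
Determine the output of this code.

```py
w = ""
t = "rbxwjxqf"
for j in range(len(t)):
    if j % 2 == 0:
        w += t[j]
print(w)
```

rxjq

j=0: add 'r' → 'r'
j=1: skip
j=2: add 'x' → 'rx'
j=3: skip
j=4: add 'j' → 'rxj'
j=5: skip
j=6: add 'q' → 'rxjq'
j=7: skip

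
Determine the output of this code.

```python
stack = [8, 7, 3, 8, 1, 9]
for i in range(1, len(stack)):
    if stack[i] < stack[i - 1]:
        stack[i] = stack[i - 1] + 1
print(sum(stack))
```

63

i=1: 7<8, stack[1] = 8+1 = 9 → [8, 9, 3, 8, 1, 9]
i=2: 3<9, stack[2] = 9+1 = 10 → [8, 9, 10, 8, 1, 9]
i=3: 8<10, stack[3] = 10+1 = 11 → [8, 9, 10, 11, 1, 9]
i=4: 1<11, stack[4] = 11+1 = 12 → [8, 9, 10, 11, 12, 9]
i=5: 9<12, stack[5] = 12+1 = 13 → [8, 9, 10, 11, 12, 13]
sum = 63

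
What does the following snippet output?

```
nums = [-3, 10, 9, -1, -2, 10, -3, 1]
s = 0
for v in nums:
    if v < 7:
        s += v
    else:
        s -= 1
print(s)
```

-11

v=-3: <7, s = 0+(-3) = -3
v=10: not <7, s = (-3)-1 = -4
v=9: not <7, s = (-4)-1 = -5
v=-1: <7, s = (-5)+(-1) = -6
v=-2: <7, s = (-6)+(-2) = -8
v=10: not <7, s = (-8)-1 = -9
v=-3: <7, s = (-9)+(-3) = -12
v=1: <7, s = (-12)+1 = -11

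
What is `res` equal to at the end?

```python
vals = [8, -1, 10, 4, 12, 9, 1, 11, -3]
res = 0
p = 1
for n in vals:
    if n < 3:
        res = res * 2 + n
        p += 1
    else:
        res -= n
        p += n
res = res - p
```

-289

n=8: not <3, res = 0-8 = -8; p=9
n=-1: <3, res = (-8)*2+(-1) = -17; p=10
n=10: not <3, res = (-17)-10 = -27; p=20
n=4: not <3, res = (-27)-4 = -31; p=24
n=12: not <3, res = (-31)-12 = -43; p=36
n=9: not <3, res = (-43)-9 = -52; p=45
n=1: <3, res = (-52)*2+1 = -103; p=46
n=11: not <3, res = (-103)-11 = -114; p=57
n=-3: <3, res = (-114)*2+(-3) = -231; p=58
res-p = (-231)-58 = -289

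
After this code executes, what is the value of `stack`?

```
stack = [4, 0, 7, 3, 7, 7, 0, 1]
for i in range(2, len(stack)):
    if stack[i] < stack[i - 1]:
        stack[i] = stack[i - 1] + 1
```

[4, 0, 7, 8, 9, 10, 11, 12]

i=2: 7>=0, unchanged → [4, 0, 7, 3, 7, 7, 0, 1]
i=3: 3<7, stack[3] = 7+1 = 8 → [4, 0, 7, 8, 7, 7, 0, 1]
i=4: 7<8, stack[4] = 8+1 = 9 → [4, 0, 7, 8, 9, 7, 0, 1]
i=5: 7<9, stack[5] = 9+1 = 10 → [4, 0, 7, 8, 9, 10, 0, 1]
i=6: 0<10, stack[6] = 10+1 = 11 → [4, 0, 7, 8, 9, 10, 11, 1]
i=7: 1<11, stack[7] = 11+1 = 12 → [4, 0, 7, 8, 9, 10, 11, 12]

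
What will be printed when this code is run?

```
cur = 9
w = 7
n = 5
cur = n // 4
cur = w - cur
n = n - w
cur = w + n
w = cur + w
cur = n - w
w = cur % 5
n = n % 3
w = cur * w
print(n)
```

cur = 5//4 = 1
cur = 7-1 = 6
n = 5-7 = -2
cur = 7+(-2) = 5
w = 5+7 = 12
cur = (-2)-12 = -14
w = (-14)%5 = 1
n = (-2)%3 = 1
w = (-14)*1 = -14

1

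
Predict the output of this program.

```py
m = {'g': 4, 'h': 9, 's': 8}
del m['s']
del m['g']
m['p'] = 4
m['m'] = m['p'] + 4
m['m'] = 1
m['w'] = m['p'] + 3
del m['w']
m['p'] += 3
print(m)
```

{'h': 9, 'p': 7, 'm': 1}

del 's' → {'g': 4, 'h': 9}
del 'g' → {'h': 9}
m['p'] = 4 → {'h': 9, 'p': 4}
m['m'] = m['p']+4 = 8 → {'h': 9, 'p': 4, 'm': 8}
m['m'] = 1 → {'h': 9, 'p': 4, 'm': 1}
m['w'] = m['p']+3 = 7 → {'h': 9, 'p': 4, 'm': 1, 'w': 7}
del 'w' → {'h': 9, 'p': 4, 'm': 1}
m['p'] = 4+3 = 7 → {'h': 9, 'p': 7, 'm': 1}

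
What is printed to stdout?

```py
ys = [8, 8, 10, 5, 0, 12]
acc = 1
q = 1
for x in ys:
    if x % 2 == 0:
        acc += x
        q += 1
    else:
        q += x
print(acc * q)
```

429

x=8: even, acc = 1+8 = 9; q=2
x=8: even, acc = 9+8 = 17; q=3
x=10: even, acc = 17+10 = 27; q=4
x=5: not even; q=9
x=0: even, acc = 27+0 = 27; q=10
x=12: even, acc = 27+12 = 39; q=11
acc*q = 39*11 = 429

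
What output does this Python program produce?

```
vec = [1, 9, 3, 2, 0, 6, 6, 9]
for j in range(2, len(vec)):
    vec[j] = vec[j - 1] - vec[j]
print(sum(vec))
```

j=2: vec[2] = 9-3 = 6 → [1, 9, 6, 2, 0, 6, 6, 9]
j=3: vec[3] = 6-2 = 4 → [1, 9, 6, 4, 0, 6, 6, 9]
j=4: vec[4] = 4-0 = 4 → [1, 9, 6, 4, 4, 6, 6, 9]
j=5: vec[5] = 4-6 = -2 → [1, 9, 6, 4, 4, -2, 6, 9]
j=6: vec[6] = (-2)-6 = -8 → [1, 9, 6, 4, 4, -2, -8, 9]
j=7: vec[7] = (-8)-9 = -17 → [1, 9, 6, 4, 4, -2, -8, -17]
sum = -3

-3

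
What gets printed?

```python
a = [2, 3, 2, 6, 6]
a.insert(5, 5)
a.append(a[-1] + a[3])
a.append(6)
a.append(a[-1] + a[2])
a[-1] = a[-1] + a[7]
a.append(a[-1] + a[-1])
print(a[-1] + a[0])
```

insert 5 at 5 → [2, 3, 2, 6, 6, 5]
append a[-1]+a[3] = 5+6 = 11 → [2, 3, 2, 6, 6, 5, 11]
append 6 → [2, 3, 2, 6, 6, 5, 11, 6]
append a[-1]+a[2] = 6+2 = 8 → [2, 3, 2, 6, 6, 5, 11, 6, 8]
a[-1] = a[-1]+a[7] = 8+6 = 14 → [2, 3, 2, 6, 6, 5, 11, 6, 14]
append a[-1]+a[-1] = 14+14 = 28 → [2, 3, 2, 6, 6, 5, 11, 6, 14, 28]
a[-1]+a[0] = 28+2 = 30

30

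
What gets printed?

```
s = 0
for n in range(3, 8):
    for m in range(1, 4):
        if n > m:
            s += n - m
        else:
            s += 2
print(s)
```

47

n=3,m=1: 3>1, s = 0+2 = 2
n=3,m=2: 3>2, s = 2+1 = 3
n=3,m=3: not 3>3, s = 3+2 = 5
n=4,m=1: 4>1, s = 5+3 = 8
n=4,m=2: 4>2, s = 8+2 = 10
n=4,m=3: 4>3, s = 10+1 = 11
n=5,m=1: 5>1, s = 11+4 = 15
n=5,m=2: 5>2, s = 15+3 = 18
n=5,m=3: 5>3, s = 18+2 = 20
n=6,m=1: 6>1, s = 20+5 = 25
n=6,m=2: 6>2, s = 25+4 = 29
n=6,m=3: 6>3, s = 29+3 = 32
n=7,m=1: 7>1, s = 32+6 = 38
n=7,m=2: 7>2, s = 38+5 = 43
n=7,m=3: 7>3, s = 43+4 = 47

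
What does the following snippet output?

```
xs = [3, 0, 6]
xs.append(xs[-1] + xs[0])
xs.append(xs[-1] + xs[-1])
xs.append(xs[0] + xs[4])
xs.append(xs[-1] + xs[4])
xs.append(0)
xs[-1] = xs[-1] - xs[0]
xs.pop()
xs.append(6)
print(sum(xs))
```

append xs[-1]+xs[0] = 6+3 = 9 → [3, 0, 6, 9]
append xs[-1]+xs[-1] = 9+9 = 18 → [3, 0, 6, 9, 18]
append xs[0]+xs[4] = 3+18 = 21 → [3, 0, 6, 9, 18, 21]
append xs[-1]+xs[4] = 21+18 = 39 → [3, 0, 6, 9, 18, 21, 39]
append 0 → [3, 0, 6, 9, 18, 21, 39, 0]
xs[-1] = xs[-1]-xs[0] = 0-3 = -3 → [3, 0, 6, 9, 18, 21, 39, -3]
pop() removes -3 → [3, 0, 6, 9, 18, 21, 39]
append 6 → [3, 0, 6, 9, 18, 21, 39, 6]
sum = 102

102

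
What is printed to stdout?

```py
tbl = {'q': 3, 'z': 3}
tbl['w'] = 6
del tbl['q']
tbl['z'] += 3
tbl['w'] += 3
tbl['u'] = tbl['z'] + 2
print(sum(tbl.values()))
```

23

tbl['w'] = 6 → {'q': 3, 'z': 3, 'w': 6}
del 'q' → {'z': 3, 'w': 6}
tbl['z'] = 3+3 = 6 → {'z': 6, 'w': 6}
tbl['w'] = 6+3 = 9 → {'z': 6, 'w': 9}
tbl['u'] = tbl['z']+2 = 8 → {'z': 6, 'w': 9, 'u': 8}
sum of values = 23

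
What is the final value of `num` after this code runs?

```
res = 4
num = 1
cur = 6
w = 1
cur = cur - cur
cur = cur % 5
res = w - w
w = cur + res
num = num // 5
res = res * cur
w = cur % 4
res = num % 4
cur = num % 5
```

0

cur = 6-6 = 0
cur = 0%5 = 0
res = 1-1 = 0
w = 0+0 = 0
num = 1//5 = 0
res = 0*0 = 0
w = 0%4 = 0
res = 0%4 = 0
cur = 0%5 = 0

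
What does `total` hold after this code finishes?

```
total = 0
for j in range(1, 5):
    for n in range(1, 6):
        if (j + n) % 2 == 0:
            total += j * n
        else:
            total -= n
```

42

j=1,n=1: even sum, total = 0+1 = 1
j=1,n=2: odd sum, total = 1-2 = -1
j=1,n=3: even sum, total = (-1)+3 = 2
j=1,n=4: odd sum, total = 2-4 = -2
j=1,n=5: even sum, total = (-2)+5 = 3
j=2,n=1: odd sum, total = 3-1 = 2
j=2,n=2: even sum, total = 2+4 = 6
j=2,n=3: odd sum, total = 6-3 = 3
j=2,n=4: even sum, total = 3+8 = 11
j=2,n=5: odd sum, total = 11-5 = 6
j=3,n=1: even sum, total = 6+3 = 9
j=3,n=2: odd sum, total = 9-2 = 7
j=3,n=3: even sum, total = 7+9 = 16
j=3,n=4: odd sum, total = 16-4 = 12
j=3,n=5: even sum, total = 12+15 = 27
j=4,n=1: odd sum, total = 27-1 = 26
j=4,n=2: even sum, total = 26+8 = 34
j=4,n=3: odd sum, total = 34-3 = 31
j=4,n=4: even sum, total = 31+16 = 47
j=4,n=5: odd sum, total = 47-5 = 42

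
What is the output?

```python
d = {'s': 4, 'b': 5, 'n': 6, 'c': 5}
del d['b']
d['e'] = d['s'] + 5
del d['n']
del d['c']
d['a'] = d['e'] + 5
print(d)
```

del 'b' → {'s': 4, 'n': 6, 'c': 5}
d['e'] = d['s']+5 = 9 → {'s': 4, 'n': 6, 'c': 5, 'e': 9}
del 'n' → {'s': 4, 'c': 5, 'e': 9}
del 'c' → {'s': 4, 'e': 9}
d['a'] = d['e']+5 = 14 → {'s': 4, 'e': 9, 'a': 14}

{'s': 4, 'e': 9, 'a': 14}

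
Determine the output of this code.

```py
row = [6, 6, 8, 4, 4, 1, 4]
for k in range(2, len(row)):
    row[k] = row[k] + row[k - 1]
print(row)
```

k=2: row[2] = 8+6 = 14 → [6, 6, 14, 4, 4, 1, 4]
k=3: row[3] = 4+14 = 18 → [6, 6, 14, 18, 4, 1, 4]
k=4: row[4] = 4+18 = 22 → [6, 6, 14, 18, 22, 1, 4]
k=5: row[5] = 1+22 = 23 → [6, 6, 14, 18, 22, 23, 4]
k=6: row[6] = 4+23 = 27 → [6, 6, 14, 18, 22, 23, 27]

[6, 6, 14, 18, 22, 23, 27]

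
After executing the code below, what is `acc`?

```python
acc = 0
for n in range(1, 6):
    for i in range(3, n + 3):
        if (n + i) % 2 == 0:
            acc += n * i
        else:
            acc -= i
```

125

n=1,i=3: even sum, acc = 0+3 = 3
n=2,i=3: odd sum, acc = 3-3 = 0
n=2,i=4: even sum, acc = 0+8 = 8
n=3,i=3: even sum, acc = 8+9 = 17
n=3,i=4: odd sum, acc = 17-4 = 13
n=3,i=5: even sum, acc = 13+15 = 28
n=4,i=3: odd sum, acc = 28-3 = 25
n=4,i=4: even sum, acc = 25+16 = 41
n=4,i=5: odd sum, acc = 41-5 = 36
n=4,i=6: even sum, acc = 36+24 = 60
n=5,i=3: even sum, acc = 60+15 = 75
n=5,i=4: odd sum, acc = 75-4 = 71
n=5,i=5: even sum, acc = 71+25 = 96
n=5,i=6: odd sum, acc = 96-6 = 90
n=5,i=7: even sum, acc = 90+35 = 125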